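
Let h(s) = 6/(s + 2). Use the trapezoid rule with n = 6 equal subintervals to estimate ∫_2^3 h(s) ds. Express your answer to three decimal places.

Δs = (3 − 2)/6 = 1/6.
h(2) = 1.5, h(13/6) = 1.44, h(7/3) = 18/13, h(2.5) = 4/3, h(8/3) = 9/7, h(17/6) = 36/29, h(3) = 1.2.
T_6 = (Δs/2)·[h(s_0) + 2h(s_1) + ... + 2h(s_{5}) + h(s_6)].
Sum ≈ 1.339.

1.339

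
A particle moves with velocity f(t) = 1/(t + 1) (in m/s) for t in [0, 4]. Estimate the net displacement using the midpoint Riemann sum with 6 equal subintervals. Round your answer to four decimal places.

Δt = (4 − 0)/6 = 2/3.
Midpoints: 1/3, 1, 5/3, 7/3, 3, 11/3.
f(1/3) = 0.75, f(1) = 0.5, f(5/3) = 0.375, f(7/3) = 0.3, f(3) = 0.25, f(11/3) = 3/14.
Sum = Δt · [f(1/3) + f(1) + f(5/3) + ...].
Sum ≈ 1.5929.

1.5929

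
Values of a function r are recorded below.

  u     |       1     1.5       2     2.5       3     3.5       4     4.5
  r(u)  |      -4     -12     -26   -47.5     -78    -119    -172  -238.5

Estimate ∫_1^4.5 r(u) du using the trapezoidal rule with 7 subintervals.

Δu = 0.5.
T_7 = (0.5/2)·[(-4) + 2·(-12) + 2·(-26) + 2·(-47.5) + 2·(-78) + 2·(-119) + 2·(-172) + (-238.5)] = -287.875.

-287.875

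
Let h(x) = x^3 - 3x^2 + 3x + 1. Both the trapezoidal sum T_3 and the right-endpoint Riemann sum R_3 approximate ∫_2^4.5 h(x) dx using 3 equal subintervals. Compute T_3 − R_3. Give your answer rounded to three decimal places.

-17.448

T_3 = 44.21875.
R_3 ≈ 61.66667.
T_3 − R_3 ≈ -17.448.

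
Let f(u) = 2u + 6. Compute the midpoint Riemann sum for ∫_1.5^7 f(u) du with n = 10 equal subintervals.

Δu = (7 − 1.5)/10 = 0.55.
Midpoints: 1.775, 2.325, 2.875, 3.425, 3.975, 4.525, 5.075, 5.625, 6.175, 6.725.
f(1.775) = 9.55, f(2.325) = 10.65, f(2.875) = 11.75, f(3.425) = 12.85, f(3.975) = 13.95, f(4.525) = 15.05, f(5.075) = 16.15, f(5.625) = 17.25, f(6.175) = 18.35, f(6.725) = 19.45.
Sum = Δu · [f(1.775) + f(2.325) + f(2.875) + ...].
Sum = 79.75.

79.75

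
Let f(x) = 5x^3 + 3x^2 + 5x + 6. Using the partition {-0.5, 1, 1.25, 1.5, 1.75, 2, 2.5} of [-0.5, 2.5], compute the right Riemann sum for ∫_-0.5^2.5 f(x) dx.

Subinterval widths: 1.5, 0.25, 0.25, 0.25, 0.25, 0.5.
Right endpoints: 1, 1.25, 1.5, 1.75, 2, 2.5.
f(1) = 19, f(1.25) = 26.703125, f(1.5) = 37.125, f(1.75) = 50.734375, f(2) = 68, f(2.5) = 115.375.
Sum = Σ Δx_i · f(x_i).
Sum = 131.828125.

131.828125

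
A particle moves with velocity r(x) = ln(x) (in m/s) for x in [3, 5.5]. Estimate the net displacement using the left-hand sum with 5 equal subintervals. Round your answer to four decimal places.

Δx = (5.5 − 3)/5 = 0.5.
Left endpoints: 3, 3.5, 4, 4.5, 5.
r(3) ≈ 1.0986, r(3.5) ≈ 1.2528, r(4) ≈ 1.3863, r(4.5) ≈ 1.5041, r(5) ≈ 1.6094.
Sum = Δx · [r(3) + r(3.5) + r(4) + r(4.5) + r(5)].
Sum ≈ 3.4256.

3.4256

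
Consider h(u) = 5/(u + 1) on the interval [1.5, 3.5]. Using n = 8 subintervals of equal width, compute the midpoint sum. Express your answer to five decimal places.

Δu = (3.5 − 1.5)/8 = 0.25.
Midpoints: 1.625, 1.875, 2.125, 2.375, 2.625, 2.875, 3.125, 3.375.
h(1.625) = 40/21, h(1.875) = 40/23, h(2.125) = 1.6, h(2.375) = 40/27, h(2.625) = 40/29, h(2.875) = 40/31, h(3.125) = 40/33, h(3.375) = 8/7.
Sum = Δu · [h(1.625) + h(1.875) + h(2.125) + ...].
Sum ≈ 2.93750.

2.93750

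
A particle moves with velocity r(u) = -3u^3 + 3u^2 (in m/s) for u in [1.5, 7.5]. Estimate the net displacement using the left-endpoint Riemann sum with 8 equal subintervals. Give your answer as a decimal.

-1561.78125

Δu = (7.5 − 1.5)/8 = 0.75.
Left endpoints: 1.5, 2.25, 3, 3.75, 4.5, 5.25, 6, 6.75.
r(1.5) = -3.375, r(2.25) = -18.984375, r(3) = -54, r(3.75) = -116.015625, r(4.5) = -212.625, r(5.25) = -351.421875, r(6) = -540, r(6.75) = -785.953125.
Sum = Δu · [r(1.5) + r(2.25) + r(3) + ...].
Sum = -1561.78125.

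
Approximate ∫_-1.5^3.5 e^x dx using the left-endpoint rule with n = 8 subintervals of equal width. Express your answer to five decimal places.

23.67728

Δx = (3.5 − (-1.5))/8 = 0.625.
Left endpoints: -1.5, -0.875, -0.25, 0.375, 1, 1.625, 2.25, 2.875.
f(-1.5) ≈ 0.22313, f(-0.875) ≈ 0.41686, f(-0.25) ≈ 0.77880, f(0.375) ≈ 1.45499, f(1) ≈ 2.71828, f(1.625) ≈ 5.07842, f(2.25) ≈ 9.48774, f(2.875) ≈ 17.72542.
Sum = Δx · [f(-1.5) + f(-0.875) + f(-0.25) + ...].
Sum ≈ 23.67728.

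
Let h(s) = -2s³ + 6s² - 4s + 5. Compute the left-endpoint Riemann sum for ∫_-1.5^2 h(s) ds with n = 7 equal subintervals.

Δs = (2 − (-1.5))/7 = 0.5.
Left endpoints: -1.5, -1, -0.5, 0, 0.5, 1, 1.5.
h(-1.5) = 31.25, h(-1) = 17, h(-0.5) = 8.75, h(0) = 5, h(0.5) = 4.25, h(1) = 5, h(1.5) = 5.75.
Sum = Δs · [h(-1.5) + h(-1) + h(-0.5) + ...].
Sum = 38.5.

38.5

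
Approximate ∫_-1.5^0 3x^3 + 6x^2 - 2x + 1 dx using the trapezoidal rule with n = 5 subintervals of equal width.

6.68625

Δx = (0 − (-1.5))/5 = 0.3.
f(-1.5) = 7.375, f(-1.2) = 6.856, f(-0.9) = 5.473, f(-0.6) = 3.712, f(-0.3) = 2.059, f(0) = 1.
T_5 = (Δx/2)·[f(x_0) + 2f(x_1) + ... + 2f(x_{4}) + f(x_5)].
Sum = 6.68625.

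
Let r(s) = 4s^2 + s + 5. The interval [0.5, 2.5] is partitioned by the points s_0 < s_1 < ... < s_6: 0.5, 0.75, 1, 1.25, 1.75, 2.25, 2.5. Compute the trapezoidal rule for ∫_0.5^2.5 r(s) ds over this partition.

33.875

Subinterval widths: 0.25, 0.25, 0.25, 0.5, 0.5, 0.25.
r(0.5) = 6.5, r(0.75) = 8, r(1) = 10, r(1.25) = 12.5, r(1.75) = 19, r(2.25) = 27.5, r(2.5) = 32.5.
On each subinterval the trapezoid contributes (Δs_i/2)·[r(s_{i-1}) + r(s_i)].
Sum = 33.875.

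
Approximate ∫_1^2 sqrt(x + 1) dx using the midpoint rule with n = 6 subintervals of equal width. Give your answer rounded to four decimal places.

Δx = (2 − 1)/6 = 1/6.
Midpoints: 13/12, 1.25, 17/12, 19/12, 1.75, 23/12.
f(13/12) ≈ 1.4434, f(1.25) ≈ 1.5000, f(17/12) ≈ 1.5546, f(19/12) ≈ 1.6073, f(1.75) ≈ 1.6583, f(23/12) ≈ 1.7078.
Sum = Δx · [f(13/12) + f(1.25) + f(17/12) + ...].
Sum ≈ 1.5786.

1.5786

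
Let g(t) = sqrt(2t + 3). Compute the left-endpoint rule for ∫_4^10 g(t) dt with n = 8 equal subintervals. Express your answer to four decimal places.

Δt = (10 − 4)/8 = 0.75.
Left endpoints: 4, 4.75, 5.5, 6.25, 7, 7.75, 8.5, 9.25.
g(4) ≈ 3.3166, g(4.75) ≈ 3.5355, g(5.5) ≈ 3.7417, g(6.25) ≈ 3.9370, g(7) ≈ 4.1231, g(7.75) ≈ 4.3012, g(8.5) ≈ 4.4721, g(9.25) ≈ 4.6368.
Sum = Δt · [g(4) + g(4.75) + g(5.5) + ...].
Sum ≈ 24.0480.

24.0480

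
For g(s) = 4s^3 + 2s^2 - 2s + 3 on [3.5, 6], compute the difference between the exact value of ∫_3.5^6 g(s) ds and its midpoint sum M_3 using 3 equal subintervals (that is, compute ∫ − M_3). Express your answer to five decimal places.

8.53588

Exact integral: ∫_3.5^6 g(s) ds ≈ 1245.1041667.
M_3 ≈ 1236.5682870.
Error ≈ 1245.1041667 − 1236.5682870 ≈ 8.53588.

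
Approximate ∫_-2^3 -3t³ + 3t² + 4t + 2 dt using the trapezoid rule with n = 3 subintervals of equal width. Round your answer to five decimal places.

Δt = (3 − (-2))/3 = 5/3.
f(-2) = 30, f(-1/3) = 10/9, f(4/3) = 50/9, f(3) = -40.
T_3 = (Δt/2)·[f(t_0) + 2f(t_1) + 2f(t_2) + f(t_3)].
Sum ≈ 2.77778.

2.77778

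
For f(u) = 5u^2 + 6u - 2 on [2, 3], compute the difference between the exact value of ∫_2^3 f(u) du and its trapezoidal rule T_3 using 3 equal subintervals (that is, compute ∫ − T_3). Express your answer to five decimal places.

-0.09259

Exact integral: ∫_2^3 f(u) du ≈ 44.6666667.
T_3 ≈ 44.7592593.
Error ≈ 44.6666667 − 44.7592593 ≈ -0.09259.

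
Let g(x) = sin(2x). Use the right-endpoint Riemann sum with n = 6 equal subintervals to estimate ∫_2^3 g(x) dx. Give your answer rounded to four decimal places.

Δx = (3 − 2)/6 = 1/6.
Right endpoints: 13/6, 7/3, 2.5, 8/3, 17/6, 3.
g(13/6) ≈ -0.9290, g(7/3) ≈ -0.9990, g(2.5) ≈ -0.9589, g(8/3) ≈ -0.8133, g(17/6) ≈ -0.5782, g(3) ≈ -0.2794.
Sum = Δx · [g(13/6) + g(7/3) + g(2.5) + ...].
Sum ≈ -0.7596.

-0.7596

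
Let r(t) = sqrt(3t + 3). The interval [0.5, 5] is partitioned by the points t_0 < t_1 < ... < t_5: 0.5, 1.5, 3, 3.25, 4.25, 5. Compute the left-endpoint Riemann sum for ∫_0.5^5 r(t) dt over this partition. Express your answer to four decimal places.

Subinterval widths: 1, 1.5, 0.25, 1, 0.75.
Left endpoints: 0.5, 1.5, 3, 3.25, 4.25.
r(0.5) ≈ 2.1213, r(1.5) ≈ 2.7386, r(3) ≈ 3.4641, r(3.25) ≈ 3.5707, r(4.25) ≈ 3.9686.
Sum = Σ Δt_i · r(t_i).
Sum ≈ 13.6424.

13.6424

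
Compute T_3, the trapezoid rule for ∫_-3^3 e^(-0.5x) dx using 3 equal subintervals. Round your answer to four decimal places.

9.2153

Δx = (3 − (-3))/3 = 2.
f(-3) ≈ 4.4817, f(-1) ≈ 1.6487, f(1) ≈ 0.6065, f(3) ≈ 0.2231.
T_3 = (Δx/2)·[f(x_0) + 2f(x_1) + 2f(x_2) + f(x_3)].
Sum ≈ 9.2153.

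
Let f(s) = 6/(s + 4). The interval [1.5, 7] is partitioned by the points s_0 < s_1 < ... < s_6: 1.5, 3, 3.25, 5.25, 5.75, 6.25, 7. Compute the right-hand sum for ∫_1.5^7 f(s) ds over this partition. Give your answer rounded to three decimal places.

Subinterval widths: 1.5, 0.25, 2, 0.5, 0.5, 0.75.
Right endpoints: 3, 3.25, 5.25, 5.75, 6.25, 7.
f(3) = 6/7, f(3.25) = 24/29, f(5.25) = 24/37, f(5.75) = 8/13, f(6.25) = 24/41, f(7) = 6/11.
Sum = Σ Δs_i · f(s_i).
Sum ≈ 3.799.

3.799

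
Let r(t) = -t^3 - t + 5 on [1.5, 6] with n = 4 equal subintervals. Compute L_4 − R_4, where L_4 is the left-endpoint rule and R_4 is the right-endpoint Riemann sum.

L_4 ≈ -205.65527.
R_4 ≈ -449.92090.
L_4 − R_4 = 244.265625.

244.265625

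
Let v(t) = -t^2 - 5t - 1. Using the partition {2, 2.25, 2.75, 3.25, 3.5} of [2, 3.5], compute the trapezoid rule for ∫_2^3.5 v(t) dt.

-33.796875

Subinterval widths: 0.25, 0.5, 0.5, 0.25.
v(2) = -15, v(2.25) = -17.3125, v(2.75) = -22.3125, v(3.25) = -27.8125, v(3.5) = -30.75.
On each subinterval the trapezoid contributes (Δt_i/2)·[v(t_{i-1}) + v(t_i)].
Sum = -33.796875.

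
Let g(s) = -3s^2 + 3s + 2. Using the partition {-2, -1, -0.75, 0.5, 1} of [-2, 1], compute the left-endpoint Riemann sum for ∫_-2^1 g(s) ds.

Subinterval widths: 1, 0.25, 1.25, 0.5.
Left endpoints: -2, -1, -0.75, 0.5.
g(-2) = -16, g(-1) = -4, g(-0.75) = -1.9375, g(0.5) = 2.75.
Sum = Σ Δs_i · g(s_i).
Sum = -18.046875.

-18.046875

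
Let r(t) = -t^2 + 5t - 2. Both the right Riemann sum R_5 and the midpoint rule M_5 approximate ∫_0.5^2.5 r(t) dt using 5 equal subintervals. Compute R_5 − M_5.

0.72

R_5 = 6.58.
M_5 = 5.86.
R_5 − M_5 = 0.72.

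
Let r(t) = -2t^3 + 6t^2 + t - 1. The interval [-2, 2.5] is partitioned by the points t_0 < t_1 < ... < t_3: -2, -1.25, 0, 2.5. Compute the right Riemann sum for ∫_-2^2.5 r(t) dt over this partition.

26.3984375

Subinterval widths: 0.75, 1.25, 2.5.
Right endpoints: -1.25, 0, 2.5.
r(-1.25) = 11.03125, r(0) = -1, r(2.5) = 7.75.
Sum = Σ Δt_i · r(t_i).
Sum = 26.3984375.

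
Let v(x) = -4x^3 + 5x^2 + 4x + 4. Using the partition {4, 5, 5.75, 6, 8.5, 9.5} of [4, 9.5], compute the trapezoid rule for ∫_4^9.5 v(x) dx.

Subinterval widths: 1, 0.75, 0.25, 2.5, 1.
v(4) = -156, v(5) = -351, v(5.75) = -568.125, v(6) = -656, v(8.5) = -2057.25, v(9.5) = -2936.25.
On each subinterval the trapezoid contributes (Δx_i/2)·[v(x_{i-1}) + v(x_i)].
Sum = -6639.5.

-6639.5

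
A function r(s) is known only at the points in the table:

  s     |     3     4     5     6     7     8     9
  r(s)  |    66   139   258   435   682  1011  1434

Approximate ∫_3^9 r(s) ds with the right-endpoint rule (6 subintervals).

Δs = 1.
Sum = 1·[139 + 258 + 435 + 682 + 1011 + 1434] = 3959.

3959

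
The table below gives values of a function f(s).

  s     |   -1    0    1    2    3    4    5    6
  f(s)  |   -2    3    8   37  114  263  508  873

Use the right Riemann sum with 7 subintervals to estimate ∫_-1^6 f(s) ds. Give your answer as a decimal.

1806

Δs = 1.
Sum = 1·[3 + 8 + 37 + 114 + 263 + 508 + 873] = 1806.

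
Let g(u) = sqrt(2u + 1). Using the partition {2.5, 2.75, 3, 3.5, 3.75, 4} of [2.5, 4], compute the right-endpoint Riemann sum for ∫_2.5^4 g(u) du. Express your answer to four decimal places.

Subinterval widths: 0.25, 0.25, 0.5, 0.25, 0.25.
Right endpoints: 2.75, 3, 3.5, 3.75, 4.
g(2.75) ≈ 2.5495, g(3) ≈ 2.6458, g(3.5) ≈ 2.8284, g(3.75) ≈ 2.9155, g(4) ≈ 3.0000.
Sum = Σ Δu_i · g(u_i).
Sum ≈ 4.1919.

4.1919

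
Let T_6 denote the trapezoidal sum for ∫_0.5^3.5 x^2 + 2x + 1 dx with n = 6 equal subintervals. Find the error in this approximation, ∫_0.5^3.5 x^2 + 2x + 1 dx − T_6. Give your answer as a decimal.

Exact integral: ∫_0.5^3.5 f(x) dx = 29.25.
T_6 = 29.375.
Error = 29.25 − 29.375 = -0.125.

-0.125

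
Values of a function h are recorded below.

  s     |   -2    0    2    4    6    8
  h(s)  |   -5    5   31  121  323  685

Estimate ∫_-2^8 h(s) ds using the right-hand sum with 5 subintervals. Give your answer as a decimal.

Δs = 2.
Sum = 2·[5 + 31 + 121 + 323 + 685] = 2330.

2330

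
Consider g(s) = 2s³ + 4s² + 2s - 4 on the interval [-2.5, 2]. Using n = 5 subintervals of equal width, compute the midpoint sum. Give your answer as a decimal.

Δs = (2 − (-2.5))/5 = 0.9.
Midpoints: -2.05, -1.15, -0.25, 0.65, 1.55.
g(-2.05) = -8.52025, g(-1.15) = -4.05175, g(-0.25) = -4.28125, g(0.65) = -0.46075, g(1.55) = 16.15775.
Sum = Δs · [g(-2.05) + g(-1.15) + g(-0.25) + g(0.65) + g(1.55)].
Sum = -1.040625.

-1.040625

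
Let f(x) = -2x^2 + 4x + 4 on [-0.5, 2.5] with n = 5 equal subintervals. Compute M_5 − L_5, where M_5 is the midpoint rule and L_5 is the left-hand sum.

0.54

M_5 = 13.68.
L_5 = 13.14.
M_5 − L_5 = 0.54.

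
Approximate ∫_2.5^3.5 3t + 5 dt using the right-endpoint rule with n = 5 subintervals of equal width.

14.3

Δt = (3.5 − 2.5)/5 = 0.2.
Right endpoints: 2.7, 2.9, 3.1, 3.3, 3.5.
f(2.7) = 13.1, f(2.9) = 13.7, f(3.1) = 14.3, f(3.3) = 14.9, f(3.5) = 15.5.
Sum = Δt · [f(2.7) + f(2.9) + f(3.1) + f(3.3) + f(3.5)].
Sum = 14.3.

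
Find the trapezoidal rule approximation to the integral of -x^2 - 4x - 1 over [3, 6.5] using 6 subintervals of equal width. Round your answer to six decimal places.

Δx = (6.5 − 3)/6 = 7/12.
f(3) = -22, f(43/12) = -4057/144, f(25/6) = -1261/36, f(4.75) = -42.5625, f(16/3) = -457/9, f(71/12) = -8593/144, f(6.5) = -69.25.
T_6 = (Δx/2)·[f(x_0) + 2f(x_1) + ... + 2f(x_{5}) + f(x_6)].
Sum ≈ -152.740162.

-152.740162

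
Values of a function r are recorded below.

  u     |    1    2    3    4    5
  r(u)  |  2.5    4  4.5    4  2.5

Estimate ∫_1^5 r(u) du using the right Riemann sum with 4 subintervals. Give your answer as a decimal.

Δu = 1.
Sum = 1·[4 + 4.5 + 4 + 2.5] = 15.

15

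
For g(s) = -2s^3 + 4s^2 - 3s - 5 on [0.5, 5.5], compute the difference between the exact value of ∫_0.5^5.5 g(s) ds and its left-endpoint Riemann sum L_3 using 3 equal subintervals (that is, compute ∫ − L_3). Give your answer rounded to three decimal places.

-157.176

Exact integral: ∫_0.5^5.5 g(s) ds ≈ -305.83333.
L_3 ≈ -148.65741.
Error ≈ -305.83333 − (-148.65741) ≈ -157.176.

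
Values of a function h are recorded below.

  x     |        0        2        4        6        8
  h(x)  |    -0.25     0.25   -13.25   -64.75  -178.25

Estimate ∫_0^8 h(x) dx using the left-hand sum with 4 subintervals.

-156

Δx = 2.
Sum = 2·[(-0.25) + 0.25 + (-13.25) + (-64.75)] = -156.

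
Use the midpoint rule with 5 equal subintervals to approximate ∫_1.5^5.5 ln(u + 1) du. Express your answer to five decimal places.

5.88249

Δu = (5.5 − 1.5)/5 = 0.8.
Midpoints: 1.9, 2.7, 3.5, 4.3, 5.1.
f(1.9) ≈ 1.06471, f(2.7) ≈ 1.30833, f(3.5) ≈ 1.50408, f(4.3) ≈ 1.66771, f(5.1) ≈ 1.80829.
Sum = Δu · [f(1.9) + f(2.7) + f(3.5) + f(4.3) + f(5.1)].
Sum ≈ 5.88249.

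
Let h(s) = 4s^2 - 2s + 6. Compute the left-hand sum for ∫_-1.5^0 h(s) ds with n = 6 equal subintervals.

17.3125

Δs = (0 − (-1.5))/6 = 0.25.
Left endpoints: -1.5, -1.25, -1, -0.75, -0.5, -0.25.
h(-1.5) = 18, h(-1.25) = 14.75, h(-1) = 12, h(-0.75) = 9.75, h(-0.5) = 8, h(-0.25) = 6.75.
Sum = Δs · [h(-1.5) + h(-1.25) + h(-1) + ...].
Sum = 17.3125.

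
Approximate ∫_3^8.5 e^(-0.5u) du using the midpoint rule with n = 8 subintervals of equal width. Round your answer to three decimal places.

0.416

Δu = (8.5 − 3)/8 = 0.6875.
Midpoints: 3.34375, 4.03125, 4.71875, 5.40625, 6.09375, 6.78125, 7.46875, 8.15625.
f(3.34375) ≈ 0.188, f(4.03125) ≈ 0.133, f(4.71875) ≈ 0.094, f(5.40625) ≈ 0.067, f(6.09375) ≈ 0.048, f(6.78125) ≈ 0.034, f(7.46875) ≈ 0.024, f(8.15625) ≈ 0.017.
Sum = Δu · [f(3.34375) + f(4.03125) + f(4.71875) + ...].
Sum ≈ 0.416.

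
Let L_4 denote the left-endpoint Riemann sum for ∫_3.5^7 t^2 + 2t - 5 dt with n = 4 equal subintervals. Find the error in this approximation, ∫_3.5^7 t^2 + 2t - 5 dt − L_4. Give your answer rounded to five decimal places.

Exact integral: ∫_3.5^7 f(t) dt ≈ 119.2916667.
L_4 = 100.59765625.
Error ≈ 119.2916667 − 100.59765625 ≈ 18.69401.

18.69401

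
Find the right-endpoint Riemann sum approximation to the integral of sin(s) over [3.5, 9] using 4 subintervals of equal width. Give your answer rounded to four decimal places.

Δs = (9 − 3.5)/4 = 1.375.
Right endpoints: 4.875, 6.25, 7.625, 9.
f(4.875) ≈ -0.9868, f(6.25) ≈ -0.0332, f(7.625) ≈ 0.9739, f(9) ≈ 0.4121.
Sum = Δs · [f(4.875) + f(6.25) + f(7.625) + f(9)].
Sum ≈ 0.5033.

0.5033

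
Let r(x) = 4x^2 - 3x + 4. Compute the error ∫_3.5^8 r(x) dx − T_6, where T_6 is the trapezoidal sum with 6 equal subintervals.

-1.6875

Exact integral: ∫_3.5^8 r(x) dx = 565.875.
T_6 = 567.5625.
Error = 565.875 − 567.5625 = -1.6875.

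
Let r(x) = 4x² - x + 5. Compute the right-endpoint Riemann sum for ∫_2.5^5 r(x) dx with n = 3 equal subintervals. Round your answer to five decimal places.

180.32407

Δx = (5 − 2.5)/3 = 5/6.
Right endpoints: 10/3, 25/6, 5.
r(10/3) = 415/9, r(25/6) = 1265/18, r(5) = 100.
Sum = Δx · [r(10/3) + r(25/6) + r(5)].
Sum ≈ 180.32407.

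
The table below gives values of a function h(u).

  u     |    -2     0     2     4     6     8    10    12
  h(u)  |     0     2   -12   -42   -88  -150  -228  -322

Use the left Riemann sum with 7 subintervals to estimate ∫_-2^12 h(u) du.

Δu = 2.
Sum = 2·[0 + 2 + (-12) + (-42) + (-88) + (-150) + (-228)] = -1036.

-1036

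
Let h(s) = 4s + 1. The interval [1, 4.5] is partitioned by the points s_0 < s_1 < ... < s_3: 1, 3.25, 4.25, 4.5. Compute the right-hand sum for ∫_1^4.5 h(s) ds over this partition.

Subinterval widths: 2.25, 1, 0.25.
Right endpoints: 3.25, 4.25, 4.5.
h(3.25) = 14, h(4.25) = 18, h(4.5) = 19.
Sum = Σ Δs_i · h(s_i).
Sum = 54.25.

54.25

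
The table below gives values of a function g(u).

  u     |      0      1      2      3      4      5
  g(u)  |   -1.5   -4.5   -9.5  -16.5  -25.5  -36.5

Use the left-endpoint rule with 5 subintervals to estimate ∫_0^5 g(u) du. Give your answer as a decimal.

Δu = 1.
Sum = 1·[(-1.5) + (-4.5) + (-9.5) + (-16.5) + (-25.5)] = -57.5.

-57.5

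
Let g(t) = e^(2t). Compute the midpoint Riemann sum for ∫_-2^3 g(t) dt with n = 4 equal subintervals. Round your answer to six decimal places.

Δt = (3 − (-2))/4 = 1.25.
Midpoints: -1.375, -0.125, 1.125, 2.375.
g(-1.375) ≈ 0.063928, g(-0.125) ≈ 0.778801, g(1.125) ≈ 9.487736, g(2.375) ≈ 115.584285.
Sum = Δt · [g(-1.375) + g(-0.125) + g(1.125) + g(2.375)].
Sum ≈ 157.393436.

157.393436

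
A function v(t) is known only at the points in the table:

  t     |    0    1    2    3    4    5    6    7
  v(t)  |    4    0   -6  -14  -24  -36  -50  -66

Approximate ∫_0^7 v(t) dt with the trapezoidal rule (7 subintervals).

Δt = 1.
T_7 = (1/2)·[4 + 2·0 + 2·(-6) + 2·(-14) + 2·(-24) + 2·(-36) + 2·(-50) + (-66)] = -161.

-161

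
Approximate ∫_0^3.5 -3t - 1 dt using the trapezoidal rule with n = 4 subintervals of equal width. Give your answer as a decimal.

Δt = (3.5 − 0)/4 = 0.875.
f(0) = -1, f(0.875) = -3.625, f(1.75) = -6.25, f(2.625) = -8.875, f(3.5) = -11.5.
T_4 = (Δt/2)·[f(t_0) + 2f(t_1) + 2f(t_2) + 2f(t_3) + f(t_4)].
Sum = -21.875.

-21.875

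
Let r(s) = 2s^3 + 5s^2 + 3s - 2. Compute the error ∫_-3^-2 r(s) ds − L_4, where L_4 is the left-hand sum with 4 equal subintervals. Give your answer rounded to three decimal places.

2.104

Exact integral: ∫_-3^-2 r(s) ds ≈ -10.33333.
L_4 = -12.4375.
Error ≈ -10.33333 − (-12.4375) ≈ 2.104.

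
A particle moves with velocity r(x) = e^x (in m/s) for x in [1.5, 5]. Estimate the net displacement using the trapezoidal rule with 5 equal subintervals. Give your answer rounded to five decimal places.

Δx = (5 − 1.5)/5 = 0.7.
r(1.5) ≈ 4.48169, r(2.2) ≈ 9.02501, r(2.9) ≈ 18.17415, r(3.6) ≈ 36.59823, r(4.3) ≈ 73.69979, r(5) ≈ 148.41316.
T_5 = (Δx/2)·[r(x_0) + 2r(x_1) + ... + 2r(x_{4}) + r(x_5)].
Sum ≈ 149.76123.

149.76123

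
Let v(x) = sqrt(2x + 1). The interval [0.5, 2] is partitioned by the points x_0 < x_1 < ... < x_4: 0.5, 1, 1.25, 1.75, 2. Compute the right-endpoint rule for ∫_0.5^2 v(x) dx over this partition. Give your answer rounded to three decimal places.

Subinterval widths: 0.5, 0.25, 0.5, 0.25.
Right endpoints: 1, 1.25, 1.75, 2.
v(1) ≈ 1.732, v(1.25) ≈ 1.871, v(1.75) ≈ 2.121, v(2) ≈ 2.236.
Sum = Σ Δx_i · v(x_i).
Sum ≈ 2.953.

2.953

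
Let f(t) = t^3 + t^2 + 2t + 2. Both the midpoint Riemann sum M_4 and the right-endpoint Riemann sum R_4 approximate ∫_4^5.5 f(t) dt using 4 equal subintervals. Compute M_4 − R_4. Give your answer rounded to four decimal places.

-23.2339

M_4 ≈ 215.872559.
R_4 ≈ 239.106445.
M_4 − R_4 ≈ -23.2339.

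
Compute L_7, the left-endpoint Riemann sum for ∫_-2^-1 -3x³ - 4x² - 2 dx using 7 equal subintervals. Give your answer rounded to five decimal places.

Δx = (-1 − (-2))/7 = 1/7.
Left endpoints: -2, -13/7, -12/7, -11/7, -10/7, -9/7, -8/7.
f(-2) = 6, f(-13/7) = 1173/343, f(-12/7) = 466/343, f(-11/7) = -81/343, f(-10/7) = -486/343, f(-9/7) = -767/343, f(-8/7) = -942/343.
Sum = Δx · [f(-2) + f(-13/7) + f(-12/7) + ...].
Sum ≈ 0.59184.

0.59184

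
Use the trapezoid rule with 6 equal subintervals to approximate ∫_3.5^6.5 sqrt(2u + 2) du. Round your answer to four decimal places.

10.3634

Δu = (6.5 − 3.5)/6 = 0.5.
f(3.5) ≈ 3.0000, f(4) ≈ 3.1623, f(4.5) ≈ 3.3166, f(5) ≈ 3.4641, f(5.5) ≈ 3.6056, f(6) ≈ 3.7417, f(6.5) ≈ 3.8730.
T_6 = (Δu/2)·[f(u_0) + 2f(u_1) + ... + 2f(u_{5}) + f(u_6)].
Sum ≈ 10.3634.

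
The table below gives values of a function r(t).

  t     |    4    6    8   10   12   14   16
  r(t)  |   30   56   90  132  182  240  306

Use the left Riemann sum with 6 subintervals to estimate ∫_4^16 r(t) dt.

1460

Δt = 2.
Sum = 2·[30 + 56 + 90 + 132 + 182 + 240] = 1460.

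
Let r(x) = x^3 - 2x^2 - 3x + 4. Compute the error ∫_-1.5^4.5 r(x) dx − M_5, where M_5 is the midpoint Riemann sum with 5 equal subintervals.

Exact integral: ∫_-1.5^4.5 r(x) dx = 35.25.
M_5 = 33.45.
Error = 35.25 − 33.45 = 1.8.

1.8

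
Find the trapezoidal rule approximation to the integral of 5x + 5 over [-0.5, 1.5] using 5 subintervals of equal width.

15

Δx = (1.5 − (-0.5))/5 = 0.4.
f(-0.5) = 2.5, f(-0.1) = 4.5, f(0.3) = 6.5, f(0.7) = 8.5, f(1.1) = 10.5, f(1.5) = 12.5.
T_5 = (Δx/2)·[f(x_0) + 2f(x_1) + ... + 2f(x_{4}) + f(x_5)].
Sum = 15.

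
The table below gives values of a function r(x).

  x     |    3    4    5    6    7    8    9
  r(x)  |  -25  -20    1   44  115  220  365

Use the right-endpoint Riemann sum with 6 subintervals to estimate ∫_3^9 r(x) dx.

Δx = 1.
Sum = 1·[(-20) + 1 + 44 + 115 + 220 + 365] = 725.

725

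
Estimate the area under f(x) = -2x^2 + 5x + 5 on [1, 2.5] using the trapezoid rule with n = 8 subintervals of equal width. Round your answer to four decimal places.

Δx = (2.5 − 1)/8 = 0.1875.
f(1) = 8, f(1.1875) = 8.1171875, f(1.375) = 8.09375, f(1.5625) = 7.9296875, f(1.75) = 7.625, f(1.9375) = 7.1796875, f(2.125) = 6.59375, f(2.3125) = 5.8671875, f(2.5) = 5.
T_8 = (Δx/2)·[f(x_0) + 2f(x_1) + ... + 2f(x_{7}) + f(x_8)].
Sum ≈ 10.8574.

10.8574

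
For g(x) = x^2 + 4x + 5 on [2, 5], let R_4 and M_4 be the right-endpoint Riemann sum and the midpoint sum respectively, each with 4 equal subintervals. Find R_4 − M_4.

R_4 = 108.65625.
M_4 = 95.859375.
R_4 − M_4 = 12.796875.

12.796875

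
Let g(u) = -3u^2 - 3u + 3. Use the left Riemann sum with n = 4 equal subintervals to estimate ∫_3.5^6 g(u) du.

Δu = (6 − 3.5)/4 = 0.625.
Left endpoints: 3.5, 4.125, 4.75, 5.375.
g(3.5) = -44.25, g(4.125) = -60.421875, g(4.75) = -78.9375, g(5.375) = -99.796875.
Sum = Δu · [g(3.5) + g(4.125) + g(4.75) + g(5.375)].
Sum = -177.12890625.

-177.12890625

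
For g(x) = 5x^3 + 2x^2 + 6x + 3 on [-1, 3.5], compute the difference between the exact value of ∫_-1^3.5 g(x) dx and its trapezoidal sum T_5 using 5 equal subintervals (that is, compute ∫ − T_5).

Exact integral: ∫_-1^3.5 g(x) dx = 262.828125.
T_5 = 275.43375.
Error = 262.828125 − 275.43375 = -12.605625.

-12.605625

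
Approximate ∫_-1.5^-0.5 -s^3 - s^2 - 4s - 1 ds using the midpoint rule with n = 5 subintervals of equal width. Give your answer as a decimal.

3.16

Δs = (-0.5 − (-1.5))/5 = 0.2.
Midpoints: -1.4, -1.2, -1, -0.8, -0.6.
f(-1.4) = 5.384, f(-1.2) = 4.088, f(-1) = 3, f(-0.8) = 2.072, f(-0.6) = 1.256.
Sum = Δs · [f(-1.4) + f(-1.2) + f(-1) + f(-0.8) + f(-0.6)].
Sum = 3.16.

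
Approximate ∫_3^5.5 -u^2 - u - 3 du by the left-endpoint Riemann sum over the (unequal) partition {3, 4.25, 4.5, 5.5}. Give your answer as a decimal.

-52.828125

Subinterval widths: 1.25, 0.25, 1.
Left endpoints: 3, 4.25, 4.5.
f(3) = -15, f(4.25) = -25.3125, f(4.5) = -27.75.
Sum = Σ Δu_i · f(u_i).
Sum = -52.828125.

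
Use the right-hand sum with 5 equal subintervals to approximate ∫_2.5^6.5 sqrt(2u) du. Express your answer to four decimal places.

12.4360

Δu = (6.5 − 2.5)/5 = 0.8.
Right endpoints: 3.3, 4.1, 4.9, 5.7, 6.5.
f(3.3) ≈ 2.5690, f(4.1) ≈ 2.8636, f(4.9) ≈ 3.1305, f(5.7) ≈ 3.3764, f(6.5) ≈ 3.6056.
Sum = Δu · [f(3.3) + f(4.1) + f(4.9) + f(5.7) + f(6.5)].
Sum ≈ 12.4360.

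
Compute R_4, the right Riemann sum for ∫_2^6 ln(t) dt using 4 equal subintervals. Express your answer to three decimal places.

Δt = (6 − 2)/4 = 1.
Right endpoints: 3, 4, 5, 6.
f(3) ≈ 1.099, f(4) ≈ 1.386, f(5) ≈ 1.609, f(6) ≈ 1.792.
Sum = Δt · [f(3) + f(4) + f(5) + f(6)].
Sum ≈ 5.886.

5.886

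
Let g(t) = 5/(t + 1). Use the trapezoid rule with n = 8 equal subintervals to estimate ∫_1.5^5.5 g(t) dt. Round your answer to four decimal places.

4.7917

Δt = (5.5 − 1.5)/8 = 0.5.
g(1.5) = 2, g(2) = 5/3, g(2.5) = 10/7, g(3) = 1.25, g(3.5) = 10/9, g(4) = 1, g(4.5) = 10/11, g(5) = 5/6, g(5.5) = 10/13.
T_8 = (Δt/2)·[g(t_0) + 2g(t_1) + ... + 2g(t_{7}) + g(t_8)].
Sum ≈ 4.7917.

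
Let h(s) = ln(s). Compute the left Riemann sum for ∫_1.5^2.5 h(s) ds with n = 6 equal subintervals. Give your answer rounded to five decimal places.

0.63934

Δs = (2.5 − 1.5)/6 = 1/6.
Left endpoints: 1.5, 5/3, 11/6, 2, 13/6, 7/3.
h(1.5) ≈ 0.40547, h(5/3) ≈ 0.51083, h(11/6) ≈ 0.60614, h(2) ≈ 0.69315, h(13/6) ≈ 0.77319, h(7/3) ≈ 0.84730.
Sum = Δs · [h(1.5) + h(5/3) + h(11/6) + ...].
Sum ≈ 0.63934.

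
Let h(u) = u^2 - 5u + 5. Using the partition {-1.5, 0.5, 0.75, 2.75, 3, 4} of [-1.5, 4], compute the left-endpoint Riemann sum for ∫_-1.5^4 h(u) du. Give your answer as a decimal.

Subinterval widths: 2, 0.25, 2, 0.25, 1.
Left endpoints: -1.5, 0.5, 0.75, 2.75, 3.
h(-1.5) = 14.75, h(0.5) = 2.75, h(0.75) = 1.8125, h(2.75) = -1.1875, h(3) = -1.
Sum = Σ Δu_i · h(u_i).
Sum = 32.515625.

32.515625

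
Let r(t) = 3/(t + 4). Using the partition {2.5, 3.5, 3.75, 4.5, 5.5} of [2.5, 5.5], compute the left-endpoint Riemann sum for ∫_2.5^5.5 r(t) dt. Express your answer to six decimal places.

Subinterval widths: 1, 0.25, 0.75, 1.
Left endpoints: 2.5, 3.5, 3.75, 4.5.
r(2.5) = 6/13, r(3.5) = 0.4, r(3.75) = 12/31, r(4.5) = 6/17.
Sum = Σ Δt_i · r(t_i).
Sum ≈ 1.204802.

1.204802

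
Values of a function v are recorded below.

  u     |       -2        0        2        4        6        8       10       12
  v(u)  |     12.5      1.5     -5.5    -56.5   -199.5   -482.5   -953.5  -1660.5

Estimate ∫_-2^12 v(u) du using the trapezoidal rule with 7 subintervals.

-5040

Δu = 2.
T_7 = (2/2)·[12.5 + 2·1.5 + 2·(-5.5) + 2·(-56.5) + 2·(-199.5) + 2·(-482.5) + 2·(-953.5) + (-1660.5)] = -5040.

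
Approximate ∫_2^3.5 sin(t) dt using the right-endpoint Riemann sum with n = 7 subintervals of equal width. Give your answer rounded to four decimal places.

Δt = (3.5 − 2)/7 = 3/14.
Right endpoints: 31/14, 17/7, 37/14, 20/7, 43/14, 23/7, 3.5.
f(31/14) ≈ 0.8000, f(17/7) ≈ 0.6541, f(37/14) ≈ 0.4783, f(20/7) ≈ 0.2806, f(43/14) ≈ 0.0701, f(23/7) ≈ -0.1436, f(3.5) ≈ -0.3508.
Sum = Δt · [f(31/14) + f(17/7) + f(37/14) + ...].
Sum ≈ 0.3833.

0.3833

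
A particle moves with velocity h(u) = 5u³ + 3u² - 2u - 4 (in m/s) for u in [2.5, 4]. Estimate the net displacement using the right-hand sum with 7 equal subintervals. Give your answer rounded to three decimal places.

333.119

Δu = (4 − 2.5)/7 = 3/14.
Right endpoints: 19/7, 41/14, 22/7, 47/14, 25/7, 53/14, 4.
h(19/7) = 38642/343, h(41/14) = 388159/2744, h(22/7) = 59876/343, h(47/14) = 582493/2744, h(25/7) = 87428/343, h(53/14) = 830611/2744, h(4) = 356.
Sum = Δu · [h(19/7) + h(41/14) + h(22/7) + ...].
Sum ≈ 333.119.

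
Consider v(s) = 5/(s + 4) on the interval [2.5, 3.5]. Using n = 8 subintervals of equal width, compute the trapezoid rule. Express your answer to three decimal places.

0.716

Δs = (3.5 − 2.5)/8 = 0.125.
v(2.5) = 10/13, v(2.625) = 40/53, v(2.75) = 20/27, v(2.875) = 8/11, v(3) = 5/7, v(3.125) = 40/57, v(3.25) = 20/29, v(3.375) = 40/59, v(3.5) = 2/3.
T_8 = (Δs/2)·[v(s_0) + 2v(s_1) + ... + 2v(s_{7}) + v(s_8)].
Sum ≈ 0.716.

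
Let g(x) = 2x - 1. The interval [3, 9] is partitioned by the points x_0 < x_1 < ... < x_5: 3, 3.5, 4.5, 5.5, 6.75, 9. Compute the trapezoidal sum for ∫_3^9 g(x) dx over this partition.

66

Subinterval widths: 0.5, 1, 1, 1.25, 2.25.
g(3) = 5, g(3.5) = 6, g(4.5) = 8, g(5.5) = 10, g(6.75) = 12.5, g(9) = 17.
On each subinterval the trapezoid contributes (Δx_i/2)·[g(x_{i-1}) + g(x_i)].
Sum = 66.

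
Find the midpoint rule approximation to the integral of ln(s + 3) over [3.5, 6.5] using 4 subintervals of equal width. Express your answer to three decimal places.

6.222

Δs = (6.5 − 3.5)/4 = 0.75.
Midpoints: 3.875, 4.625, 5.375, 6.125.
f(3.875) ≈ 1.928, f(4.625) ≈ 2.031, f(5.375) ≈ 2.125, f(6.125) ≈ 2.211.
Sum = Δs · [f(3.875) + f(4.625) + f(5.375) + f(6.125)].
Sum ≈ 6.222.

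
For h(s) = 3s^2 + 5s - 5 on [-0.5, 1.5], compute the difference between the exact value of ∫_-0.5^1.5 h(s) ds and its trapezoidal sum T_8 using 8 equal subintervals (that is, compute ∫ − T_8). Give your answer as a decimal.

Exact integral: ∫_-0.5^1.5 h(s) ds = -1.5.
T_8 = -1.4375.
Error = -1.5 − (-1.4375) = -0.0625.

-0.0625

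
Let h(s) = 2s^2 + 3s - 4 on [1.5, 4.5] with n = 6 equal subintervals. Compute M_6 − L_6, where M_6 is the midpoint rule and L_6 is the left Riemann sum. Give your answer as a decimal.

M_6 = 73.375.
L_6 = 62.5.
M_6 − L_6 = 10.875.

10.875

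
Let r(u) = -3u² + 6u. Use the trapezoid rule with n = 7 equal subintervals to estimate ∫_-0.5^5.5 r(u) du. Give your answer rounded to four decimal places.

Δu = (5.5 − (-0.5))/7 = 6/7.
r(-0.5) = -3.75, r(5/14) = 345/196, r(17/14) = 561/196, r(29/14) = -87/196, r(41/14) = -1599/196, r(53/14) = -3975/196, r(65/14) = -7215/196, r(5.5) = -57.75.
T_7 = (Δu/2)·[r(u_0) + 2r(u_1) + ... + 2r(u_{6}) + r(u_7)].
Sum ≈ -78.7041.

-78.7041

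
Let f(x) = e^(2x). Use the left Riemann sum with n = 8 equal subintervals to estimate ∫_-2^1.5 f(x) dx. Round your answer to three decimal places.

6.276

Δx = (1.5 − (-2))/8 = 0.4375.
Left endpoints: -2, -1.5625, -1.125, -0.6875, -0.25, 0.1875, 0.625, 1.0625.
f(-2) ≈ 0.018, f(-1.5625) ≈ 0.044, f(-1.125) ≈ 0.105, f(-0.6875) ≈ 0.253, f(-0.25) ≈ 0.607, f(0.1875) ≈ 1.455, f(0.625) ≈ 3.490, f(1.0625) ≈ 8.373.
Sum = Δx · [f(-2) + f(-1.5625) + f(-1.125) + ...].
Sum ≈ 6.276.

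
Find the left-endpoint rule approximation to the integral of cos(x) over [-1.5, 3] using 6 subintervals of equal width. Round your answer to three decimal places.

Δx = (3 − (-1.5))/6 = 0.75.
Left endpoints: -1.5, -0.75, 0, 0.75, 1.5, 2.25.
f(-1.5) ≈ 0.071, f(-0.75) ≈ 0.732, f(0) ≈ 1.000, f(0.75) ≈ 0.732, f(1.5) ≈ 0.071, f(2.25) ≈ -0.628.
Sum = Δx · [f(-1.5) + f(-0.75) + f(0) + ...].
Sum ≈ 1.483.

1.483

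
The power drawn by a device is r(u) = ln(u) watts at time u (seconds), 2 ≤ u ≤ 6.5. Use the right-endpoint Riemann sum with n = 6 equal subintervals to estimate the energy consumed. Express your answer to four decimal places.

6.7063

Δu = (6.5 − 2)/6 = 0.75.
Right endpoints: 2.75, 3.5, 4.25, 5, 5.75, 6.5.
r(2.75) ≈ 1.0116, r(3.5) ≈ 1.2528, r(4.25) ≈ 1.4469, r(5) ≈ 1.6094, r(5.75) ≈ 1.7492, r(6.5) ≈ 1.8718.
Sum = Δu · [r(2.75) + r(3.5) + r(4.25) + ...].
Sum ≈ 6.7063.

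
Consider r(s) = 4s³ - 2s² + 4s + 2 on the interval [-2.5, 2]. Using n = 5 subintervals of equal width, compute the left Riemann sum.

-90

Δs = (2 − (-2.5))/5 = 0.9.
Left endpoints: -2.5, -1.6, -0.7, 0.2, 1.1.
r(-2.5) = -83, r(-1.6) = -25.904, r(-0.7) = -3.152, r(0.2) = 2.752, r(1.1) = 9.304.
Sum = Δs · [r(-2.5) + r(-1.6) + r(-0.7) + r(0.2) + r(1.1)].
Sum = -90.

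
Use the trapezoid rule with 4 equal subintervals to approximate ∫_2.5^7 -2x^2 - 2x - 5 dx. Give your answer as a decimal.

-285.3984375

Δx = (7 − 2.5)/4 = 1.125.
f(2.5) = -22.5, f(3.625) = -38.53125, f(4.75) = -59.625, f(5.875) = -85.78125, f(7) = -117.
T_4 = (Δx/2)·[f(x_0) + 2f(x_1) + 2f(x_2) + 2f(x_3) + f(x_4)].
Sum = -285.3984375.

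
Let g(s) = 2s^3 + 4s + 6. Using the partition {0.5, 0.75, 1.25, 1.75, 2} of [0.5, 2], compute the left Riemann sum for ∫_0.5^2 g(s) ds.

Subinterval widths: 0.25, 0.5, 0.5, 0.25.
Left endpoints: 0.5, 0.75, 1.25, 1.75.
g(0.5) = 8.25, g(0.75) = 9.84375, g(1.25) = 14.90625, g(1.75) = 23.71875.
Sum = Σ Δs_i · g(s_i).
Sum = 20.3671875.

20.3671875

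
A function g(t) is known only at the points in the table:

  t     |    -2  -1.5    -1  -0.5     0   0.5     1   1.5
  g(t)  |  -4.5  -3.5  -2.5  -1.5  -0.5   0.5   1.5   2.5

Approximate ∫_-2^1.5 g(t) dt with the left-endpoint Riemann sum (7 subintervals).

-5.25

Δt = 0.5.
Sum = 0.5·[(-4.5) + (-3.5) + (-2.5) + (-1.5) + (-0.5) + 0.5 + 1.5] = -5.25.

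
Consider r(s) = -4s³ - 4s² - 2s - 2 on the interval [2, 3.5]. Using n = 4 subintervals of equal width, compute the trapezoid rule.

-193.11328125

Δs = (3.5 − 2)/4 = 0.375.
r(2) = -54, r(2.375) = -82.8984375, r(2.75) = -120.9375, r(3.125) = -169.3828125, r(3.5) = -229.5.
T_4 = (Δs/2)·[r(s_0) + 2r(s_1) + 2r(s_2) + 2r(s_3) + r(s_4)].
Sum = -193.11328125.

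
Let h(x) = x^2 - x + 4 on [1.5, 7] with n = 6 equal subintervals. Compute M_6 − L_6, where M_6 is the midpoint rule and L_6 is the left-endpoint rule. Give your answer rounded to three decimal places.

17.751

M_6 ≈ 111.44821.
L_6 ≈ 93.69734.
M_6 − L_6 ≈ 17.751.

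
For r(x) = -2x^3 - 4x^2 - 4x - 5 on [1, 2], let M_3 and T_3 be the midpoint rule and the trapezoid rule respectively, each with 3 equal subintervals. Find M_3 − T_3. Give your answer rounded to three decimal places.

M_3 ≈ -27.71296.
T_3 ≈ -28.07407.
M_3 − T_3 ≈ 0.361.

0.361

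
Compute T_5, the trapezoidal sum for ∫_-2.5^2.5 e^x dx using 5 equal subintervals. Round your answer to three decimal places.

Δx = (2.5 − (-2.5))/5 = 1.
f(-2.5) ≈ 0.082, f(-1.5) ≈ 0.223, f(-0.5) ≈ 0.607, f(0.5) ≈ 1.649, f(1.5) ≈ 4.482, f(2.5) ≈ 12.182.
T_5 = (Δx/2)·[f(x_0) + 2f(x_1) + ... + 2f(x_{4}) + f(x_5)].
Sum ≈ 13.092.

13.092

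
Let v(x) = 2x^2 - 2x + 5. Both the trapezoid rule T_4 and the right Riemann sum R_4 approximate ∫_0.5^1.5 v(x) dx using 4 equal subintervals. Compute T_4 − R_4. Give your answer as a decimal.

T_4 = 5.1875.
R_4 = 5.4375.
T_4 − R_4 = -0.25.

-0.25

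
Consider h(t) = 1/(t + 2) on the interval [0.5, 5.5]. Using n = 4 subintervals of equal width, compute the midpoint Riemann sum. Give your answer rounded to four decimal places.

1.0898

Δt = (5.5 − 0.5)/4 = 1.25.
Midpoints: 1.125, 2.375, 3.625, 4.875.
h(1.125) = 0.32, h(2.375) = 8/35, h(3.625) = 8/45, h(4.875) = 8/55.
Sum = Δt · [h(1.125) + h(2.375) + h(3.625) + h(4.875)].
Sum ≈ 1.0898.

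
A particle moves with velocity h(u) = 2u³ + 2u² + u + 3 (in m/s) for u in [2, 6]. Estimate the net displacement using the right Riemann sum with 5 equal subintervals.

1011.36

Δu = (6 − 2)/5 = 0.8.
Right endpoints: 2.8, 3.6, 4.4, 5.2, 6.
h(2.8) = 65.384, h(3.6) = 125.832, h(4.4) = 216.488, h(5.2) = 343.496, h(6) = 513.
Sum = Δu · [h(2.8) + h(3.6) + h(4.4) + h(5.2) + h(6)].
Sum = 1011.36.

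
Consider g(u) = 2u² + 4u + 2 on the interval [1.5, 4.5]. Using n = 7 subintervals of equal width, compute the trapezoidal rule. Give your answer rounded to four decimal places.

100.6837

Δu = (4.5 − 1.5)/7 = 3/7.
g(1.5) = 12.5, g(27/14) = 1681/98, g(33/14) = 2209/98, g(39/14) = 2809/98, g(45/14) = 3481/98, g(51/14) = 4225/98, g(57/14) = 5041/98, g(4.5) = 60.5.
T_7 = (Δu/2)·[g(u_0) + 2g(u_1) + ... + 2g(u_{6}) + g(u_7)].
Sum ≈ 100.6837.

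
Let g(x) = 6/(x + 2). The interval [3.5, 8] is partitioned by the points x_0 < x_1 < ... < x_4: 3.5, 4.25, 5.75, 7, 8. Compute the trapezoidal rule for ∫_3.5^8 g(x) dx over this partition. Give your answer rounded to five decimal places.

Subinterval widths: 0.75, 1.5, 1.25, 1.
g(3.5) = 12/11, g(4.25) = 0.96, g(5.75) = 24/31, g(7) = 2/3, g(8) = 0.6.
On each subinterval the trapezoid contributes (Δx_i/2)·[g(x_{i-1}) + g(x_i)].
Sum ≈ 3.60361.

3.60361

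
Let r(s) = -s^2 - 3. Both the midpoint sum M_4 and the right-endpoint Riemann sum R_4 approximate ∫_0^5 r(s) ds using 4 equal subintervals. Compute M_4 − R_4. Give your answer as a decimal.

M_4 = -56.015625.
R_4 = -73.59375.
M_4 − R_4 = 17.578125.

17.578125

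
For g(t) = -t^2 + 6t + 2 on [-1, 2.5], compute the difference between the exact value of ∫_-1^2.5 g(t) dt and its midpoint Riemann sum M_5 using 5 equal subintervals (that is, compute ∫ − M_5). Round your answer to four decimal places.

Exact integral: ∫_-1^2.5 g(t) dt ≈ 17.208333.
M_5 = 17.35125.
Error ≈ 17.208333 − 17.35125 ≈ -0.1429.

-0.1429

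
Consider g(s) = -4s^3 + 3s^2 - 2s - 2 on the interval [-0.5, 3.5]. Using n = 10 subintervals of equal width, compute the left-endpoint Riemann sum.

-99.8

Δs = (3.5 − (-0.5))/10 = 0.4.
Left endpoints: -0.5, -0.1, 0.3, 0.7, 1.1, 1.5, 1.9, 2.3, 2.7, 3.1.
g(-0.5) = 0.25, g(-0.1) = -1.766, g(0.3) = -2.438, g(0.7) = -3.302, g(1.1) = -5.894, g(1.5) = -11.75, g(1.9) = -22.406, g(2.3) = -39.398, g(2.7) = -64.262, g(3.1) = -98.534.
Sum = Δs · [g(-0.5) + g(-0.1) + g(0.3) + ...].
Sum = -99.8.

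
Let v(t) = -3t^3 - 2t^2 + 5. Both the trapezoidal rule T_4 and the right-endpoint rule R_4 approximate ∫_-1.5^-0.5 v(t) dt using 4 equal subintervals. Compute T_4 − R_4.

T_4 = 6.65625.
R_4 = 5.9375.
T_4 − R_4 = 0.71875.

0.71875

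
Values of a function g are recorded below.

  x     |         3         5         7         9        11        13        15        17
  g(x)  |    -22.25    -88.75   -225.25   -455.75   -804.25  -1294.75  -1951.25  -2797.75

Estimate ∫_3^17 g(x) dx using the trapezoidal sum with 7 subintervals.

Δx = 2.
T_7 = (2/2)·[(-22.25) + 2·(-88.75) + 2·(-225.25) + 2·(-455.75) + 2·(-804.25) + 2·(-1294.75) + 2·(-1951.25) + (-2797.75)] = -12460.

-12460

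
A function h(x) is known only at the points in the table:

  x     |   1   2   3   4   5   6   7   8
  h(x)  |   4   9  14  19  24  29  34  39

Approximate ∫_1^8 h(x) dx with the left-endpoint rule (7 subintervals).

Δx = 1.
Sum = 1·[4 + 9 + 14 + 19 + 24 + 29 + 34] = 133.

133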